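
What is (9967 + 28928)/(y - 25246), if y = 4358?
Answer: -38895/20888 ≈ -1.8621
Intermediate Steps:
(9967 + 28928)/(y - 25246) = (9967 + 28928)/(4358 - 25246) = 38895/(-20888) = 38895*(-1/20888) = -38895/20888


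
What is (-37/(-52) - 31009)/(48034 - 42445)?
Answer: -179159/32292 ≈ -5.5481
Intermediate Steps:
(-37/(-52) - 31009)/(48034 - 42445) = (-1/52*(-37) - 31009)/5589 = (37/52 - 31009)*(1/5589) = -1612431/52*1/5589 = -179159/32292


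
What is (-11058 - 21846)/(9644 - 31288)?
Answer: 8226/5411 ≈ 1.5202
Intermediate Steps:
(-11058 - 21846)/(9644 - 31288) = -32904/(-21644) = -32904*(-1/21644) = 8226/5411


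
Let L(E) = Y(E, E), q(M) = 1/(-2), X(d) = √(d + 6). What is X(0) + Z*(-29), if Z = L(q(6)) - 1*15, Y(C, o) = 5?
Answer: 290 + √6 ≈ 292.45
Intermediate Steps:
X(d) = √(6 + d)
q(M) = -½
L(E) = 5
Z = -10 (Z = 5 - 1*15 = 5 - 15 = -10)
X(0) + Z*(-29) = √(6 + 0) - 10*(-29) = √6 + 290 = 290 + √6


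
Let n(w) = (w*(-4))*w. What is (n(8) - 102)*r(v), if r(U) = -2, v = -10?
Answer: 716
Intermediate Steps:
n(w) = -4*w² (n(w) = (-4*w)*w = -4*w²)
(n(8) - 102)*r(v) = (-4*8² - 102)*(-2) = (-4*64 - 102)*(-2) = (-256 - 102)*(-2) = -358*(-2) = 716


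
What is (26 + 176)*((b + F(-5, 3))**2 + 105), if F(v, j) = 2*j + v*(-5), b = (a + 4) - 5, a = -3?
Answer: 168468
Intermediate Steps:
b = -4 (b = (-3 + 4) - 5 = 1 - 5 = -4)
F(v, j) = -5*v + 2*j (F(v, j) = 2*j - 5*v = -5*v + 2*j)
(26 + 176)*((b + F(-5, 3))**2 + 105) = (26 + 176)*((-4 + (-5*(-5) + 2*3))**2 + 105) = 202*((-4 + (25 + 6))**2 + 105) = 202*((-4 + 31)**2 + 105) = 202*(27**2 + 105) = 202*(729 + 105) = 202*834 = 168468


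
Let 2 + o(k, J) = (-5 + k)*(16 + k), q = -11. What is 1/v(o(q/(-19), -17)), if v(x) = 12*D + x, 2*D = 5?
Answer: -361/16352 ≈ -0.022077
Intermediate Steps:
D = 5/2 (D = (1/2)*5 = 5/2 ≈ 2.5000)
o(k, J) = -2 + (-5 + k)*(16 + k)
v(x) = 30 + x (v(x) = 12*(5/2) + x = 30 + x)
1/v(o(q/(-19), -17)) = 1/(30 + (-82 + (-11/(-19))**2 + 11*(-11/(-19)))) = 1/(30 + (-82 + (-11*(-1/19))**2 + 11*(-11*(-1/19)))) = 1/(30 + (-82 + (11/19)**2 + 11*(11/19))) = 1/(30 + (-82 + 121/361 + 121/19)) = 1/(30 - 27182/361) = 1/(-16352/361) = -361/16352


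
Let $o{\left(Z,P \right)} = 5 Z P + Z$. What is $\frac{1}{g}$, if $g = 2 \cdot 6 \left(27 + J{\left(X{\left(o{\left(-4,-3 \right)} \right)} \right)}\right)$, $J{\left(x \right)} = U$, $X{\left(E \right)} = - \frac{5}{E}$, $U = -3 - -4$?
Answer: $\frac{1}{336} \approx 0.0029762$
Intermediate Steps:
$o{\left(Z,P \right)} = Z + 5 P Z$ ($o{\left(Z,P \right)} = 5 P Z + Z = Z + 5 P Z$)
$U = 1$ ($U = -3 + 4 = 1$)
$J{\left(x \right)} = 1$
$g = 336$ ($g = 2 \cdot 6 \left(27 + 1\right) = 12 \cdot 28 = 336$)
$\frac{1}{g} = \frac{1}{336}$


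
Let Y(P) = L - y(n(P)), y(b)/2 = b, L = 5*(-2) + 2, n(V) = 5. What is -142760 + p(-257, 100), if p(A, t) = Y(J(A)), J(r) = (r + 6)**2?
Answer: -142778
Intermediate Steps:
L = -8 (L = -10 + 2 = -8)
y(b) = 2*b
J(r) = (6 + r)**2
Y(P) = -18 (Y(P) = -8 - 2*5 = -8 - 1*10 = -8 - 10 = -18)
p(A, t) = -18
-142760 + p(-257, 100) = -142760 - 18 = -142778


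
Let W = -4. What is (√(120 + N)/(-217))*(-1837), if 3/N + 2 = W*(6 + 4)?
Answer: 1837*√23506/3038 ≈ 92.707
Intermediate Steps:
N = -1/14 (N = 3/(-2 - 4*(6 + 4)) = 3/(-2 - 4*10) = 3/(-2 - 40) = 3/(-42) = 3*(-1/42) = -1/14 ≈ -0.071429)
(√(120 + N)/(-217))*(-1837) = (√(120 - 1/14)/(-217))*(-1837) = (√(1679/14)*(-1/217))*(-1837) = ((√23506/14)*(-1/217))*(-1837) = -√23506/3038*(-1837) = 1837*√23506/3038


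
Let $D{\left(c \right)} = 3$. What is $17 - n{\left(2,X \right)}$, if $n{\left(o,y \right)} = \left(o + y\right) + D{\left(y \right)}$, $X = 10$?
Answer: $2$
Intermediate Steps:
$n{\left(o,y \right)} = 3 + o + y$ ($n{\left(o,y \right)} = \left(o + y\right) + 3 = 3 + o + y$)
$17 - n{\left(2,X \right)} = 17 - \left(3 + 2 + 10\right) = 17 - 15 = 2$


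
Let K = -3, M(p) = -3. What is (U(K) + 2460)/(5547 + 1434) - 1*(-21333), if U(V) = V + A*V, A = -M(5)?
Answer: 49642707/2327 ≈ 21333.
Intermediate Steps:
A = 3 (A = -1*(-3) = 3)
U(V) = 4*V (U(V) = V + 3*V = 4*V)
(U(K) + 2460)/(5547 + 1434) - 1*(-21333) = (4*(-3) + 2460)/(5547 + 1434) - 1*(-21333) = (-12 + 2460)/6981 + 21333 = 2448*(1/6981) + 21333 = 816/2327 + 21333 = 49642707/2327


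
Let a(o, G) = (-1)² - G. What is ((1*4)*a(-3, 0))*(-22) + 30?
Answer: -58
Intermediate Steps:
a(o, G) = 1 - G
((1*4)*a(-3, 0))*(-22) + 30 = ((1*4)*(1 - 1*0))*(-22) + 30 = (4*(1 + 0))*(-22) + 30 = (4*1)*(-22) + 30 = 4*(-22) + 30 = -88 + 30 = -58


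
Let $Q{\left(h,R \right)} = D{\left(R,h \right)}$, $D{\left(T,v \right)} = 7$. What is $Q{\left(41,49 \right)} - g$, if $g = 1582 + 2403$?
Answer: $-3978$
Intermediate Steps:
$Q{\left(h,R \right)} = 7$
$g = 3985$
$Q{\left(41,49 \right)} - g = 7 - 3985 = -3978$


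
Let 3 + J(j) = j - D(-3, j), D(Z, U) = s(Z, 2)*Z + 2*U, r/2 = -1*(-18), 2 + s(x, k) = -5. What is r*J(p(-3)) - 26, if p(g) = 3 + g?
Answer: -890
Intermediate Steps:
s(x, k) = -7 (s(x, k) = -2 - 5 = -7)
r = 36 (r = 2*(-1*(-18)) = 2*18 = 36)
D(Z, U) = -7*Z + 2*U
J(j) = -24 - j (J(j) = -3 + (j - (-7*(-3) + 2*j)) = -3 + (j - (21 + 2*j)) = -3 + (j + (-21 - 2*j)) = -3 + (-21 - j) = -24 - j)
r*J(p(-3)) - 26 = 36*(-24 - (3 - 3)) - 26 = 36*(-24 - 1*0) - 26 = 36*(-24 + 0) - 26 = 36*(-24) - 26 = -864 - 26 = -890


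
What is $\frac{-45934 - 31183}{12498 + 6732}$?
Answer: $- \frac{77117}{19230} \approx -4.0102$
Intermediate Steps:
$\frac{-45934 - 31183}{12498 + 6732} = - \frac{77117}{19230}$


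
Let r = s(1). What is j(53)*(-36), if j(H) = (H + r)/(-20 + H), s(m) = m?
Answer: -648/11 ≈ -58.909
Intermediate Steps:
r = 1
j(H) = (1 + H)/(-20 + H) (j(H) = (H + 1)/(-20 + H) = (1 + H)/(-20 + H))
j(53)*(-36) = ((1 + 53)/(-20 + 53))*(-36) = (54/33)*(-36) = ((1/33)*54)*(-36) = (18/11)*(-36) = -648/11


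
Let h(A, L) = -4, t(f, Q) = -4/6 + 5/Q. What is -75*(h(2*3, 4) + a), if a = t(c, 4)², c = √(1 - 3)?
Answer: 13175/48 ≈ 274.48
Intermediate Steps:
c = I*√2 (c = √(-2) = I*√2 ≈ 1.4142*I)
t(f, Q) = -⅔ + 5/Q (t(f, Q) = -4*⅙ + 5/Q = -⅔ + 5/Q)
a = 49/144 (a = (-⅔ + 5/4)² = (7/12)² = 49/144 ≈ 0.34028)
-75*(h(2*3, 4) + a) = -75*(-4 + 49/144) = -75*(-527/144) = 13175/48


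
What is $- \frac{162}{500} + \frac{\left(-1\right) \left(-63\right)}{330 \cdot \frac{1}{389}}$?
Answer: $\frac{101667}{1375} \approx 73.94$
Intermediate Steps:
$- \frac{162}{500} + \frac{\left(-1\right) \left(-63\right)}{330 \cdot \frac{1}{389}} = \left(-162\right) \frac{1}{500} + \frac{63}{330 \cdot \frac{1}{389}} = - \frac{81}{250} + \frac{63}{\frac{330}{389}} = - \frac{81}{250} + 63 \cdot \frac{389}{330} = - \frac{81}{250} + \frac{8169}{110} = \frac{101667}{1375}$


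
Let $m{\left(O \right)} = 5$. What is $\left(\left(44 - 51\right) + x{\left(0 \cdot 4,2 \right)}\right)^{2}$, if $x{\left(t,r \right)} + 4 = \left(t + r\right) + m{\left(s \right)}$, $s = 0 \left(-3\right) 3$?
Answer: $16$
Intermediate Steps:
$s = 0$ ($s = 0 \cdot 3 = 0$)
$x{\left(t,r \right)} = 1 + r + t$ ($x{\left(t,r \right)} = -4 + \left(\left(t + r\right) + 5\right) = -4 + \left(\left(r + t\right) + 5\right) = -4 + \left(5 + r + t\right) = 1 + r + t$)
$\left(\left(44 - 51\right) + x{\left(0 \cdot 4,2 \right)}\right)^{2} = \left(\left(44 - 51\right) + \left(1 + 2 + 0 \cdot 4\right)\right)^{2} = \left(\left(44 - 51\right) + \left(1 + 2 + 0\right)\right)^{2} = \left(-7 + 3\right)^{2} = \left(-4\right)^{2} = 16$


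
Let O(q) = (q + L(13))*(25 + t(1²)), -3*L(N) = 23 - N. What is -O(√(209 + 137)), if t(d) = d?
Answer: 260/3 - 26*√346 ≈ -396.96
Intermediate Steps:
L(N) = -23/3 + N/3 (L(N) = -(23 - N)/3 = -23/3 + N/3)
O(q) = -260/3 + 26*q (O(q) = (q + (-23/3 + (⅓)*13))*(25 + 1²) = (q + (-23/3 + 13/3))*(25 + 1) = (q - 10/3)*26 = (-10/3 + q)*26 = -260/3 + 26*q)
-O(√(209 + 137)) = -(-260/3 + 26*√(209 + 137)) = -(-260/3 + 26*√346) = 260/3 - 26*√346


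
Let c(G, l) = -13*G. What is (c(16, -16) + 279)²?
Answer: 5041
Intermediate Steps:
(c(16, -16) + 279)² = (-13*16 + 279)² = (-208 + 279)² = 71² = 5041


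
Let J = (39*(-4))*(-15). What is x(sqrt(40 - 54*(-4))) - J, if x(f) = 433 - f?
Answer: -1923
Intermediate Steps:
J = 2340 (J = -156*(-15) = 2340)
x(sqrt(40 - 54*(-4))) - J = (433 - sqrt(40 - 54*(-4))) - 1*2340 = (433 - sqrt(40 + 216)) - 2340 = (433 - sqrt(256)) - 2340 = (433 - 1*16) - 2340 = (433 - 16) - 2340 = 417 - 2340 = -1923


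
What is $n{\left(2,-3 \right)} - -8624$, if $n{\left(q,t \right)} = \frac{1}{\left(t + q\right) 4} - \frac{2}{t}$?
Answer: $\frac{103493}{12} \approx 8624.4$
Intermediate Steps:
$n{\left(q,t \right)} = - \frac{2}{t} + \frac{1}{4 \left(q + t\right)}$ ($n{\left(q,t \right)} = \frac{1}{q + t} \frac{1}{4} - \frac{2}{t} = \frac{1}{4 \left(q + t\right)} - \frac{2}{t} = - \frac{2}{t} + \frac{1}{4 \left(q + t\right)}$)
$n{\left(2,-3 \right)} - -8624 = \frac{\left(-8\right) 2 - -21}{4 \left(-3\right) \left(2 - 3\right)} - -8624 = \frac{1}{4} \left(- \frac{1}{3}\right) \frac{1}{-1} \left(-16 + 21\right) + 8624 = \frac{1}{4} \left(- \frac{1}{3}\right) \left(-1\right) 5 + 8624 = \frac{5}{12} + 8624 = \frac{103493}{12}$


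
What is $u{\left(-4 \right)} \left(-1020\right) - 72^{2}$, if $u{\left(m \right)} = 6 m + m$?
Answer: $23376$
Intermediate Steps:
$u{\left(m \right)} = 7 m$
$u{\left(-4 \right)} \left(-1020\right) - 72^{2} = 7 \left(-4\right) \left(-1020\right) - 72^{2} = \left(-28\right) \left(-1020\right) - 5184 = 28560 - 5184 = 23376$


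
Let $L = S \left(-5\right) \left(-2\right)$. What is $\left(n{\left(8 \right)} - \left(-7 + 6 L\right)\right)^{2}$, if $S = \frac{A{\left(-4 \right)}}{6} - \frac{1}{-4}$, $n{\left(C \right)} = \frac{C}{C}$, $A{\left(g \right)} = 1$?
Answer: $289$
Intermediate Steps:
$n{\left(C \right)} = 1$
$S = \frac{5}{12}$ ($S = 1 \cdot \frac{1}{6} - \frac{1}{-4} = 1 \cdot \frac{1}{6} - - \frac{1}{4} = \frac{1}{6} + \frac{1}{4} = \frac{5}{12} \approx 0.41667$)
$L = \frac{25}{6}$ ($L = \frac{5}{12} \left(-5\right) \left(-2\right) = \left(- \frac{25}{12}\right) \left(-2\right) = \frac{25}{6} \approx 4.1667$)
$\left(n{\left(8 \right)} - \left(-7 + 6 L\right)\right)^{2} = \left(1 + \left(\left(-6\right) \frac{25}{6} + 7\right)\right)^{2} = \left(1 + \left(-25 + 7\right)\right)^{2} = \left(1 - 18\right)^{2} = \left(-17\right)^{2} = 289$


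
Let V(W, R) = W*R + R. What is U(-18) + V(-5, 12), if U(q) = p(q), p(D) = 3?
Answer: -45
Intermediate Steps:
V(W, R) = R + R*W (V(W, R) = R*W + R = R + R*W)
U(q) = 3
U(-18) + V(-5, 12) = 3 + 12*(1 - 5) = 3 + 12*(-4) = 3 - 48 = -45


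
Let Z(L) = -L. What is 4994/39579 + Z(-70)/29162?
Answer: 10600397/82443057 ≈ 0.12858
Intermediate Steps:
4994/39579 + Z(-70)/29162 = 4994/39579 - 1*(-70)/29162 = 4994*(1/39579) + 70*(1/29162) = 4994/39579 + 5/2083 = 10600397/82443057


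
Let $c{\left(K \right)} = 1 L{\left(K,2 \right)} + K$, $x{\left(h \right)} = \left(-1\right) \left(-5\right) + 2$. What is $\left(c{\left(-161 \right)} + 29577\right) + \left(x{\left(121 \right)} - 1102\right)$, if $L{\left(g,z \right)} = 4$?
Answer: $28325$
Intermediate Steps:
$x{\left(h \right)} = 7$ ($x{\left(h \right)} = 5 + 2 = 7$)
$c{\left(K \right)} = 4 + K$ ($c{\left(K \right)} = 1 \cdot 4 + K = 4 + K$)
$\left(c{\left(-161 \right)} + 29577\right) + \left(x{\left(121 \right)} - 1102\right) = \left(\left(4 - 161\right) + 29577\right) + \left(7 - 1102\right) = \left(-157 + 29577\right) + \left(7 - 1102\right) = 29420 - 1095 = 28325$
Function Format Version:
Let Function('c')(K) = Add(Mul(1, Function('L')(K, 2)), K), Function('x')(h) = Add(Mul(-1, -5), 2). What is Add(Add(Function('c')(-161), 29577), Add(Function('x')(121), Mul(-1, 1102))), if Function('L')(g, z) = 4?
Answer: 28325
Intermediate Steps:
Function('x')(h) = 7 (Function('x')(h) = Add(5, 2) = 7)
Function('c')(K) = Add(4, K) (Function('c')(K) = Add(Mul(1, 4), K) = Add(4, K))
Add(Add(Function('c')(-161), 29577), Add(Function('x')(121), Mul(-1, 1102))) = Add(Add(Add(4, -161), 29577), Add(7, Mul(-1, 1102))) = Add(Add(-157, 29577), Add(7, -1102)) = Add(29420, -1095) = 28325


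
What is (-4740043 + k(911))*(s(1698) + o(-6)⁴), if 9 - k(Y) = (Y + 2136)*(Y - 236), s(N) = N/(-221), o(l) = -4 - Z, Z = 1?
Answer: -927261440093/221 ≈ -4.1958e+9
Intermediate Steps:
o(l) = -5 (o(l) = -4 - 1*1 = -4 - 1 = -5)
s(N) = -N/221 (s(N) = N*(-1/221) = -N/221)
k(Y) = 9 - (-236 + Y)*(2136 + Y) (k(Y) = 9 - (Y + 2136)*(Y - 236) = 9 - (2136 + Y)*(-236 + Y) = 9 - (-236 + Y)*(2136 + Y))
(-4740043 + k(911))*(s(1698) + o(-6)⁴) = (-4740043 + (504105 - 1*911² - 1900*911))*(-1/221*1698 + (-5)⁴) = (-4740043 + (504105 - 1*829921 - 1730900))*(-1698/221 + 625) = (-4740043 + (504105 - 829921 - 1730900))*(136427/221) = (-4740043 - 2056716)*(136427/221) = -6796759*136427/221 = -927261440093/221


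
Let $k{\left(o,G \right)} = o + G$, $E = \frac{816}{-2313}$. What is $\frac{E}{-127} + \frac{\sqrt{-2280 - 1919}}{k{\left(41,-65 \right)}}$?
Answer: $\frac{272}{97917} - \frac{i \sqrt{4199}}{24} \approx 0.0027779 - 2.7 i$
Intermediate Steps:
$E = - \frac{272}{771}$ ($E = 816 \left(- \frac{1}{2313}\right) = - \frac{272}{771} \approx -0.35279$)
$k{\left(o,G \right)} = G + o$
$\frac{E}{-127} + \frac{\sqrt{-2280 - 1919}}{k{\left(41,-65 \right)}} = - \frac{272}{771 \left(-127\right)} + \frac{\sqrt{-2280 - 1919}}{-65 + 41} = \left(- \frac{272}{771}\right) \left(- \frac{1}{127}\right) + \frac{\sqrt{-4199}}{-24} = \frac{272}{97917} + i \sqrt{4199} \left(- \frac{1}{24}\right) = \frac{272}{97917} - \frac{i \sqrt{4199}}{24}$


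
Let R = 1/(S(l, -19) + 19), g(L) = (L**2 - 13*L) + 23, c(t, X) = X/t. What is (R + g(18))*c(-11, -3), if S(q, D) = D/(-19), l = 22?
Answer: 6783/220 ≈ 30.832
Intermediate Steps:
S(q, D) = -D/19 (S(q, D) = D*(-1/19) = -D/19)
g(L) = 23 + L**2 - 13*L
R = 1/20 (R = 1/(-1/19*(-19) + 19) = 1/(1 + 19) = 1/20 ≈ 0.050000)
(R + g(18))*c(-11, -3) = (1/20 + (23 + 18**2 - 13*18))*(-3/(-11)) = (1/20 + (23 + 324 - 234))*(-3*(-1/11)) = (1/20 + 113)*(3/11) = (2261/20)*(3/11) = 6783/220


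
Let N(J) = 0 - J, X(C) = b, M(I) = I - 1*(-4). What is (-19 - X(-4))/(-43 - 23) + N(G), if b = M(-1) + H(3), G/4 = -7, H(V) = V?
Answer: 1873/66 ≈ 28.379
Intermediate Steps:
G = -28 (G = 4*(-7) = -28)
M(I) = 4 + I (M(I) = I + 4 = 4 + I)
b = 6 (b = (4 - 1) + 3 = 3 + 3 = 6)
X(C) = 6
N(J) = -J
(-19 - X(-4))/(-43 - 23) + N(G) = (-19 - 1*6)/(-43 - 23) - 1*(-28) = (-19 - 6)/(-66) + 28 = -1/66*(-25) + 28 = 25/66 + 28 = 1873/66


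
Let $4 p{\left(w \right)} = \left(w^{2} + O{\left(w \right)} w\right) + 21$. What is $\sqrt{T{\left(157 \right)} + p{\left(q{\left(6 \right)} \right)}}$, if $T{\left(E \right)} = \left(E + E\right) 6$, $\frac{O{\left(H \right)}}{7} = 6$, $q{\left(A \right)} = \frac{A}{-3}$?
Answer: $\frac{\sqrt{7477}}{2} \approx 43.235$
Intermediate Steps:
$q{\left(A \right)} = - \frac{A}{3}$ ($q{\left(A \right)} = A \left(- \frac{1}{3}\right) = - \frac{A}{3}$)
$O{\left(H \right)} = 42$ ($O{\left(H \right)} = 7 \cdot 6 = 42$)
$T{\left(E \right)} = 12 E$ ($T{\left(E \right)} = 2 E 6 = 12 E$)
$p{\left(w \right)} = \frac{21}{4} + \frac{w^{2}}{4} + \frac{21 w}{2}$ ($p{\left(w \right)} = \frac{\left(w^{2} + 42 w\right) + 21}{4} = \frac{21 + w^{2} + 42 w}{4} = \frac{21}{4} + \frac{w^{2}}{4} + \frac{21 w}{2}$)
$\sqrt{T{\left(157 \right)} + p{\left(q{\left(6 \right)} \right)}} = \sqrt{12 \cdot 157 + \left(\frac{21}{4} + \frac{\left(\left(- \frac{1}{3}\right) 6\right)^{2}}{4} + \frac{21 \left(\left(- \frac{1}{3}\right) 6\right)}{2}\right)} = \sqrt{1884 + \left(\frac{21}{4} + \frac{\left(-2\right)^{2}}{4} + \frac{21}{2} \left(-2\right)\right)} = \sqrt{1884 + \left(\frac{21}{4} + \frac{1}{4} \cdot 4 - 21\right)} = \sqrt{1884 + \left(\frac{21}{4} + 1 - 21\right)} = \sqrt{1884 - \frac{59}{4}} = \sqrt{\frac{7477}{4}} = \frac{\sqrt{7477}}{2}$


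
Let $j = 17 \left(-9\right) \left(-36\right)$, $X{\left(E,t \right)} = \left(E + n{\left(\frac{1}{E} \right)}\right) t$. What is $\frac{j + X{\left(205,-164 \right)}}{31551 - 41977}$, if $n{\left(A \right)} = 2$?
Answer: $\frac{14220}{5213} \approx 2.7278$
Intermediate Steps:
$X{\left(E,t \right)} = t \left(2 + E\right)$ ($X{\left(E,t \right)} = \left(E + 2\right) t = \left(2 + E\right) t = t \left(2 + E\right)$)
$j = 5508$ ($j = \left(-153\right) \left(-36\right) = 5508$)
$\frac{j + X{\left(205,-164 \right)}}{31551 - 41977} = \frac{5508 - 164 \left(2 + 205\right)}{31551 - 41977} = \frac{5508 - 33948}{-10426} = \left(5508 - 33948\right) \left(- \frac{1}{10426}\right) = \left(-28440\right) \left(- \frac{1}{10426}\right) = \frac{14220}{5213}$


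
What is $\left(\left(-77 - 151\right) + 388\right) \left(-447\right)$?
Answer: $-71520$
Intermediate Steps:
$\left(\left(-77 - 151\right) + 388\right) \left(-447\right) = \left(-228 + 388\right) \left(-447\right) = 160 \left(-447\right) = -71520$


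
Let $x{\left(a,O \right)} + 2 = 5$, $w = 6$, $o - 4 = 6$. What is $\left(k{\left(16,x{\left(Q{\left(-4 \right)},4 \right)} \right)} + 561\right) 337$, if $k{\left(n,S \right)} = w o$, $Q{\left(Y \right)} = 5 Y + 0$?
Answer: $209277$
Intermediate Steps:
$o = 10$ ($o = 4 + 6 = 10$)
$Q{\left(Y \right)} = 5 Y$
$x{\left(a,O \right)} = 3$ ($x{\left(a,O \right)} = -2 + 5 = 3$)
$k{\left(n,S \right)} = 60$ ($k{\left(n,S \right)} = 6 \cdot 10 = 60$)
$\left(k{\left(16,x{\left(Q{\left(-4 \right)},4 \right)} \right)} + 561\right) 337 = \left(60 + 561\right) 337 = 621 \cdot 337 = 209277$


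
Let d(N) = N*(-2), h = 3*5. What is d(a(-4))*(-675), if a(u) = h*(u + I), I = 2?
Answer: -40500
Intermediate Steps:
h = 15
a(u) = 30 + 15*u (a(u) = 15*(u + 2) = 15*(2 + u) = 30 + 15*u)
d(N) = -2*N
d(a(-4))*(-675) = -2*(30 + 15*(-4))*(-675) = -2*(30 - 60)*(-675) = -2*(-30)*(-675) = 60*(-675) = -40500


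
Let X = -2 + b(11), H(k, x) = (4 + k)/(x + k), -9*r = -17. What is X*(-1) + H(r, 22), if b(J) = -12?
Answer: 3063/215 ≈ 14.247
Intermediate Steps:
r = 17/9 (r = -⅑*(-17) = 17/9 ≈ 1.8889)
H(k, x) = (4 + k)/(k + x)
X = -14 (X = -2 - 12 = -14)
X*(-1) + H(r, 22) = -14*(-1) + (4 + 17/9)/(17/9 + 22) = 14 + (53/9)/(215/9) = 14 + (9/215)*(53/9) = 14 + 53/215 = 3063/215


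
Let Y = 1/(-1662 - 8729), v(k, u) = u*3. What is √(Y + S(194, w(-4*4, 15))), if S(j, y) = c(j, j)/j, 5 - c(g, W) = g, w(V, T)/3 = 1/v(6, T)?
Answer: I*√3959324730422/2015854 ≈ 0.98708*I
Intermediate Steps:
v(k, u) = 3*u
w(V, T) = 1/T (w(V, T) = 3/((3*T)) = 3*(1/(3*T)) = 1/T)
c(g, W) = 5 - g
S(j, y) = (5 - j)/j
Y = -1/10391 (Y = 1/(-10391) = -1/10391 ≈ -9.6237e-5)
√(Y + S(194, w(-4*4, 15))) = √(-1/10391 + (5 - 1*194)/194) = √(-1/10391 + (5 - 194)/194) = √(-1/10391 + (1/194)*(-189)) = √(-1/10391 - 189/194) = √(-1964093/2015854) = I*√3959324730422/2015854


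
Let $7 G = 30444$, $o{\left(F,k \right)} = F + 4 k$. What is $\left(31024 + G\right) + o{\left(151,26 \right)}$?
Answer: $\frac{249397}{7} \approx 35628.0$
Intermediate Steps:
$G = \frac{30444}{7}$ ($G = \frac{1}{7} \cdot 30444 = \frac{30444}{7} \approx 4349.1$)
$\left(31024 + G\right) + o{\left(151,26 \right)} = \left(31024 + \frac{30444}{7}\right) + \left(151 + 4 \cdot 26\right) = \frac{247612}{7} + \left(151 + 104\right) = \frac{247612}{7} + 255 = \frac{249397}{7}$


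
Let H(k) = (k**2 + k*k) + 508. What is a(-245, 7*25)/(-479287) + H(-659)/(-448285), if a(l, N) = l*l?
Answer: -88688452043/42971434559 ≈ -2.0639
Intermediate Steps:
H(k) = 508 + 2*k**2 (H(k) = (k**2 + k**2) + 508 = 2*k**2 + 508 = 508 + 2*k**2)
a(l, N) = l**2
a(-245, 7*25)/(-479287) + H(-659)/(-448285) = (-245)**2/(-479287) + (508 + 2*(-659)**2)/(-448285) = 60025*(-1/479287) + (508 + 2*434281)*(-1/448285) = -60025/479287 + (508 + 868562)*(-1/448285) = -60025/479287 + 869070*(-1/448285) = -60025/479287 - 173814/89657 = -88688452043/42971434559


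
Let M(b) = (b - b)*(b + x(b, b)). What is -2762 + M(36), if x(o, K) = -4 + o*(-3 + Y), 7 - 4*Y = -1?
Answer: -2762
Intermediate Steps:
Y = 2 (Y = 7/4 - ¼*(-1) = 7/4 + ¼ = 2)
x(o, K) = -4 - o (x(o, K) = -4 + o*(-3 + 2) = -4 + o*(-1) = -4 - o)
M(b) = 0 (M(b) = (b - b)*(b + (-4 - b)) = 0*(-4) = 0)
-2762 + M(36) = -2762 + 0 = -2762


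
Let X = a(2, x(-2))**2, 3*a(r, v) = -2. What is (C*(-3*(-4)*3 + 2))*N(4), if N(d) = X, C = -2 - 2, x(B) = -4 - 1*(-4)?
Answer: -608/9 ≈ -67.556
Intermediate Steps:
x(B) = 0 (x(B) = -4 + 4 = 0)
a(r, v) = -2/3 (a(r, v) = (1/3)*(-2) = -2/3)
X = 4/9 (X = (-2/3)**2 = 4/9 ≈ 0.44444)
C = -4
N(d) = 4/9
(C*(-3*(-4)*3 + 2))*N(4) = -4*(-3*(-4)*3 + 2)*(4/9) = -4*(12*3 + 2)*(4/9) = -4*(36 + 2)*(4/9) = -4*38*(4/9) = -152*4/9 = -608/9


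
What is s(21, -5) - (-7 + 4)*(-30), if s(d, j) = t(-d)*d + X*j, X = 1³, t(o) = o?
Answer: -536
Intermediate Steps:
X = 1
s(d, j) = j - d² (s(d, j) = (-d)*d + 1*j = -d² + j = j - d²)
s(21, -5) - (-7 + 4)*(-30) = (-5 - 1*21²) - (-7 + 4)*(-30) = (-5 - 1*441) - (-3)*(-30) = (-5 - 441) - 1*90 = -446 - 90 = -536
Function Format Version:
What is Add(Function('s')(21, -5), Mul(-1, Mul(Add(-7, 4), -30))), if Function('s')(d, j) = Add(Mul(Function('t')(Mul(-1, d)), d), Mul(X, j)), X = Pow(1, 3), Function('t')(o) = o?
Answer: -536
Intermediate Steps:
X = 1
Function('s')(d, j) = Add(j, Mul(-1, Pow(d, 2))) (Function('s')(d, j) = Add(Mul(Mul(-1, d), d), Mul(1, j)) = Add(Mul(-1, Pow(d, 2)), j) = Add(j, Mul(-1, Pow(d, 2))))
Add(Function('s')(21, -5), Mul(-1, Mul(Add(-7, 4), -30))) = Add(Add(-5, Mul(-1, Pow(21, 2))), Mul(-1, Mul(Add(-7, 4), -30))) = Add(Add(-5, Mul(-1, 441)), Mul(-1, Mul(-3, -30))) = Add(Add(-5, -441), Mul(-1, 90)) = Add(-446, -90) = -536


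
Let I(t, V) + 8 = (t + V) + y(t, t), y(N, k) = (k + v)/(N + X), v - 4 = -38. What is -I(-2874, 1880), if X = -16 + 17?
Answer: 2875838/2873 ≈ 1001.0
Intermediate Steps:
v = -34 (v = 4 - 38 = -34)
X = 1
y(N, k) = (-34 + k)/(1 + N) (y(N, k) = (k - 34)/(N + 1) = (-34 + k)/(1 + N))
I(t, V) = -8 + V + t + (-34 + t)/(1 + t) (I(t, V) = -8 + ((t + V) + (-34 + t)/(1 + t)) = -8 + ((V + t) + (-34 + t)/(1 + t)) = -8 + (V + t + (-34 + t)/(1 + t)) = -8 + V + t + (-34 + t)/(1 + t))
-I(-2874, 1880) = -(-34 - 2874 + (1 - 2874)*(-8 + 1880 - 2874))/(1 - 2874) = -(-34 - 2874 - 2873*(-1002))/(-2873) = -(-1)*(-34 - 2874 + 2878746)/2873 = -(-1)*2875838/2873 = -1*(-2875838/2873) = 2875838/2873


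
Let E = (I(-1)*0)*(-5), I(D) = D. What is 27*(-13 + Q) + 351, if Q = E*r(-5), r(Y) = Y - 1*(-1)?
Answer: 0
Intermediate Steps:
r(Y) = 1 + Y (r(Y) = Y + 1 = 1 + Y)
E = 0 (E = -1*0*(-5) = 0*(-5) = 0)
Q = 0 (Q = 0*(1 - 5) = 0*(-4) = 0)
27*(-13 + Q) + 351 = 27*(-13 + 0) + 351 = 27*(-13) + 351 = -351 + 351 = 0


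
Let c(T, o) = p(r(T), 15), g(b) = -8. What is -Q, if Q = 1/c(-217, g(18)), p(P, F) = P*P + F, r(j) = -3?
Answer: -1/24 ≈ -0.041667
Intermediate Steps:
p(P, F) = F + P² (p(P, F) = P² + F = F + P²)
c(T, o) = 24 (c(T, o) = 15 + (-3)² = 15 + 9 = 24)
Q = 1/24 ≈ 0.041667
-Q = -1*1/24 = -1/24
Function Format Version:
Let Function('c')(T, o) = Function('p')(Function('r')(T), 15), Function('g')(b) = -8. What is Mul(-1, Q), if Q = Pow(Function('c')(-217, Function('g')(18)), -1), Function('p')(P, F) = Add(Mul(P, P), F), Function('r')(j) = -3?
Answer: Rational(-1, 24) ≈ -0.041667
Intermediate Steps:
Function('p')(P, F) = Add(F, Pow(P, 2)) (Function('p')(P, F) = Add(Pow(P, 2), F) = Add(F, Pow(P, 2)))
Function('c')(T, o) = 24 (Function('c')(T, o) = Add(15, Pow(-3, 2)) = Add(15, 9) = 24)
Q = Rational(1, 24) (Q = Pow(24, -1) = Rational(1, 24) ≈ 0.041667)
Mul(-1, Q) = Mul(-1, Rational(1, 24)) = Rational(-1, 24)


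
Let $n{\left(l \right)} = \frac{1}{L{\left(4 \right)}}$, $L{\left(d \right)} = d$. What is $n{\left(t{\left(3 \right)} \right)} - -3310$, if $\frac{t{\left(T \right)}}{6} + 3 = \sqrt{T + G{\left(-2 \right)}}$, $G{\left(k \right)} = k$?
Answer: $\frac{13241}{4} \approx 3310.3$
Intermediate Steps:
$t{\left(T \right)} = -18 + 6 \sqrt{-2 + T}$ ($t{\left(T \right)} = -18 + 6 \sqrt{T - 2} = -18 + 6 \sqrt{-2 + T}$)
$n{\left(l \right)} = \frac{1}{4}$
$n{\left(t{\left(3 \right)} \right)} - -3310 = \frac{1}{4} - -3310 = \frac{1}{4} + 3310 = \frac{13241}{4}$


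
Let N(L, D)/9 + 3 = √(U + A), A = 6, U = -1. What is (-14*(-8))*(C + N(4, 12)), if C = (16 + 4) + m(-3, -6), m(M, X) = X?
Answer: -1456 + 1008*√5 ≈ 797.96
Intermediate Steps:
C = 14 (C = (16 + 4) - 6 = 20 - 6 = 14)
N(L, D) = -27 + 9*√5 (N(L, D) = -27 + 9*√(-1 + 6) = -27 + 9*√5)
(-14*(-8))*(C + N(4, 12)) = (-14*(-8))*(14 + (-27 + 9*√5)) = 112*(-13 + 9*√5) = -1456 + 1008*√5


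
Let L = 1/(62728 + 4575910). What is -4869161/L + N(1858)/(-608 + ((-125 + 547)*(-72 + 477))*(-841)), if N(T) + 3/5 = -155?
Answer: -8116147515531861362421/359339795 ≈ -2.2586e+13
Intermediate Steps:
N(T) = -778/5 (N(T) = -⅗ - 155 = -778/5)
L = 1/4638638 ≈ 2.1558e-7
-4869161/L + N(1858)/(-608 + ((-125 + 547)*(-72 + 477))*(-841)) = -4869161/1/4638638 - 778/(5*(-608 + ((-125 + 547)*(-72 + 477))*(-841))) = -4869161*4638638 - 778/(5*(-608 + (422*405)*(-841))) = -22586275242718 - 778/(5*(-608 + 170910*(-841))) = -22586275242718 - 778/(5*(-608 - 143735310)) = -22586275242718 - 778/5/(-143735918) = -22586275242718 - 778/5*(-1/143735918) = -22586275242718 + 389/359339795 = -8116147515531861362421/359339795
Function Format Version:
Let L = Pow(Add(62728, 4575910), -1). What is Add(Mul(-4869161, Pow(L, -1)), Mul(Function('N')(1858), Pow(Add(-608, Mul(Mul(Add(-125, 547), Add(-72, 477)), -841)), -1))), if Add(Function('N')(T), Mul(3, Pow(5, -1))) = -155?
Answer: Rational(-8116147515531861362421, 359339795) ≈ -2.2586e+13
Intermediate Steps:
Function('N')(T) = Rational(-778, 5) (Function('N')(T) = Add(Rational(-3, 5), -155) = Rational(-778, 5))
L = Rational(1, 4638638) (L = Pow(4638638, -1) = Rational(1, 4638638) ≈ 2.1558e-7)
Add(Mul(-4869161, Pow(L, -1)), Mul(Function('N')(1858), Pow(Add(-608, Mul(Mul(Add(-125, 547), Add(-72, 477)), -841)), -1))) = Add(Mul(-4869161, Pow(Rational(1, 4638638), -1)), Mul(Rational(-778, 5), Pow(Add(-608, Mul(Mul(Add(-125, 547), Add(-72, 477)), -841)), -1))) = Add(Mul(-4869161, 4638638), Mul(Rational(-778, 5), Pow(Add(-608, Mul(Mul(422, 405), -841)), -1))) = Add(-22586275242718, Mul(Rational(-778, 5), Pow(Add(-608, Mul(170910, -841)), -1))) = Add(-22586275242718, Mul(Rational(-778, 5), Pow(Add(-608, -143735310), -1))) = Add(-22586275242718, Mul(Rational(-778, 5), Pow(-143735918, -1))) = Add(-22586275242718, Mul(Rational(-778, 5), Rational(-1, 143735918))) = Add(-22586275242718, Rational(389, 359339795)) = Rational(-8116147515531861362421, 359339795)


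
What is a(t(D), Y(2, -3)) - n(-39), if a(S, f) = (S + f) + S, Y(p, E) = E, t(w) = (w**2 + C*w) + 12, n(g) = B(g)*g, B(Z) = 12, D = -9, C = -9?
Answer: 813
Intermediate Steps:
n(g) = 12*g
t(w) = 12 + w**2 - 9*w (t(w) = (w**2 - 9*w) + 12 = 12 + w**2 - 9*w)
a(S, f) = f + 2*S
a(t(D), Y(2, -3)) - n(-39) = (-3 + 2*(12 + (-9)**2 - 9*(-9))) - 12*(-39) = (-3 + 2*(12 + 81 + 81)) - 1*(-468) = (-3 + 2*174) + 468 = (-3 + 348) + 468 = 345 + 468 = 813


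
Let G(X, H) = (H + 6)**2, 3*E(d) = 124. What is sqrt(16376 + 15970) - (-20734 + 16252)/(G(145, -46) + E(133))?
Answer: 6723/2462 + 3*sqrt(3594) ≈ 182.58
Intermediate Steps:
E(d) = 124/3 (E(d) = (1/3)*124 = 124/3)
G(X, H) = (6 + H)**2
sqrt(16376 + 15970) - (-20734 + 16252)/(G(145, -46) + E(133)) = sqrt(16376 + 15970) - (-20734 + 16252)/((6 - 46)**2 + 124/3) = sqrt(32346) - (-4482)/((-40)**2 + 124/3) = 3*sqrt(3594) - (-4482)/(1600 + 124/3) = 3*sqrt(3594) - (-4482)/4924/3 = 3*sqrt(3594) - (-4482)*3/4924 = 3*sqrt(3594) - 1*(-6723/2462) = 3*sqrt(3594) + 6723/2462 = 6723/2462 + 3*sqrt(3594)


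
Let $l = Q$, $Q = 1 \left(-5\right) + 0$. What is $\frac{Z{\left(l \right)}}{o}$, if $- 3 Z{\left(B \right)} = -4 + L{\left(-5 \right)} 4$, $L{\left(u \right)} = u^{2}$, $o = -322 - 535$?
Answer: $\frac{32}{857} \approx 0.03734$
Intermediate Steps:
$o = -857$ ($o = -322 - 535 = -857$)
$Q = -5$ ($Q = -5 + 0 = -5$)
$l = -5$
$Z{\left(B \right)} = -32$ ($Z{\left(B \right)} = - \frac{-4 + \left(-5\right)^{2} \cdot 4}{3} = - \frac{-4 + 25 \cdot 4}{3} = - \frac{-4 + 100}{3} = \left(- \frac{1}{3}\right) 96 = -32$)
$\frac{Z{\left(l \right)}}{o} = - \frac{32}{-857} = \left(-32\right) \left(- \frac{1}{857}\right) = \frac{32}{857}$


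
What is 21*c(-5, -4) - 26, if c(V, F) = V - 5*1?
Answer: -236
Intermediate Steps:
c(V, F) = -5 + V (c(V, F) = V - 5 = -5 + V)
21*c(-5, -4) - 26 = 21*(-5 - 5) - 26 = 21*(-10) - 26 = -210 - 26 = -236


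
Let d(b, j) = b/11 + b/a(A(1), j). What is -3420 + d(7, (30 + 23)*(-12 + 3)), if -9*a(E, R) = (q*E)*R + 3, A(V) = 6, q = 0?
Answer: -37844/11 ≈ -3440.4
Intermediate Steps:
a(E, R) = -⅓ (a(E, R) = -((0*E)*R + 3)/9 = -(0*R + 3)/9 = -(0 + 3)/9 = -⅑*3 = -⅓)
d(b, j) = -32*b/11 (d(b, j) = b/11 + b/(-⅓) = b*(1/11) + b*(-3) = b/11 - 3*b = -32*b/11)
-3420 + d(7, (30 + 23)*(-12 + 3)) = -3420 - 32/11*7 = -3420 - 224/11 = -37844/11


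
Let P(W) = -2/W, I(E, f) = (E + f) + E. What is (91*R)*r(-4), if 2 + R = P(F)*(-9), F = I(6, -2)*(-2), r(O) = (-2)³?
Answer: 10556/5 ≈ 2111.2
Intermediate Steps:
I(E, f) = f + 2*E
r(O) = -8
F = -20 (F = (-2 + 2*6)*(-2) = (-2 + 12)*(-2) = 10*(-2) = -20)
R = -29/10 (R = -2 - 2/(-20)*(-9) = -2 - 2*(-1/20)*(-9) = -2 + (⅒)*(-9) = -2 - 9/10 = -29/10 ≈ -2.9000)
(91*R)*r(-4) = (91*(-29/10))*(-8) = -2639/10*(-8) = 10556/5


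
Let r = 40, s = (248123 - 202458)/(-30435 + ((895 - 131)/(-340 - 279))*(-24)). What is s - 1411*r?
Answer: -1062281499395/18820929 ≈ -56442.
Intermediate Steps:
s = -28266635/18820929 (s = 45665/(-30435 + (764/(-619))*(-24)) = 45665/(-30435 + (764*(-1/619))*(-24)) = 45665/(-30435 - 764/619*(-24)) = 45665/(-30435 + 18336/619) = 45665/(-18820929/619) = 45665*(-619/18820929) = -28266635/18820929 ≈ -1.5019)
s - 1411*r = -28266635/18820929 - 1411*40 = -28266635/18820929 - 56440 = -1062281499395/18820929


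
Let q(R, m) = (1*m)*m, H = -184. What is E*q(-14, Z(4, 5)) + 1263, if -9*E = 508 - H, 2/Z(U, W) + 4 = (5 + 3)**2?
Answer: 2557402/2025 ≈ 1262.9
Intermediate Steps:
Z(U, W) = 1/30 (Z(U, W) = 2/(-4 + (5 + 3)**2) = 2/(-4 + 8**2) = 2/(-4 + 64) = 2/60 = 2*(1/60) = 1/30)
q(R, m) = m**2 (q(R, m) = m*m = m**2)
E = -692/9 (E = -(508 - 1*(-184))/9 = -(508 + 184)/9 = -1/9*692 = -692/9 ≈ -76.889)
E*q(-14, Z(4, 5)) + 1263 = -692*(1/30)**2/9 + 1263 = -692/9*1/900 + 1263 = -173/2025 + 1263 = 2557402/2025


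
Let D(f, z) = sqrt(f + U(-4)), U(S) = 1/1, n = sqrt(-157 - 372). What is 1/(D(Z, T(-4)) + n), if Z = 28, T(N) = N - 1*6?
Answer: 1/(sqrt(29) + 23*I) ≈ 0.0096508 - 0.041219*I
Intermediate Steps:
T(N) = -6 + N (T(N) = N - 6 = -6 + N)
n = 23*I (n = sqrt(-529) = 23*I ≈ 23.0*I)
U(S) = 1
D(f, z) = sqrt(1 + f) (D(f, z) = sqrt(f + 1) = sqrt(1 + f))
1/(D(Z, T(-4)) + n) = 1/(sqrt(1 + 28) + 23*I) = 1/(sqrt(29) + 23*I)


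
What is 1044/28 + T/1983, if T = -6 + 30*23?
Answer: 174117/4627 ≈ 37.631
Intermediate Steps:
T = 684 (T = -6 + 690 = 684)
1044/28 + T/1983 = 1044/28 + 684/1983 = 1044*(1/28) + 684*(1/1983) = 261/7 + 228/661 = 174117/4627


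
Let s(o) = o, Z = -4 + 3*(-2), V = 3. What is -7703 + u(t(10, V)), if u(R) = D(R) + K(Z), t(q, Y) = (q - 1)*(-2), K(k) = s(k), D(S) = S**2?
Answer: -7389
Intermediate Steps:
Z = -10 (Z = -4 - 6 = -10)
K(k) = k
t(q, Y) = 2 - 2*q (t(q, Y) = (-1 + q)*(-2) = 2 - 2*q)
u(R) = -10 + R**2 (u(R) = R**2 - 10 = -10 + R**2)
-7703 + u(t(10, V)) = -7703 + (-10 + (2 - 2*10)**2) = -7703 + (-10 + (2 - 20)**2) = -7703 + (-10 + (-18)**2) = -7703 + (-10 + 324) = -7703 + 314 = -7389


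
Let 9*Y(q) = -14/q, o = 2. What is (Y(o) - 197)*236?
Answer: -420080/9 ≈ -46676.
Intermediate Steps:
Y(q) = -14/(9*q) (Y(q) = (-14/q)/9 = -14/(9*q))
(Y(o) - 197)*236 = (-14/9/2 - 197)*236 = (-14/9*½ - 197)*236 = (-7/9 - 197)*236 = -1780/9*236 = -420080/9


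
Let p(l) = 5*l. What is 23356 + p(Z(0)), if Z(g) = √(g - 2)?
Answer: 23356 + 5*I*√2 ≈ 23356.0 + 7.0711*I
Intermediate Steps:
Z(g) = √(-2 + g)
23356 + p(Z(0)) = 23356 + 5*√(-2 + 0) = 23356 + 5*√(-2) = 23356 + 5*(I*√2) = 23356 + 5*I*√2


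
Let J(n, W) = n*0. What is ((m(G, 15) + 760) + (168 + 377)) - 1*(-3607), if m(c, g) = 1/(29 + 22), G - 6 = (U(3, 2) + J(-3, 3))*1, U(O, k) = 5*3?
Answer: 250513/51 ≈ 4912.0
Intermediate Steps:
J(n, W) = 0
U(O, k) = 15
G = 21 (G = 6 + (15 + 0)*1 = 6 + 15*1 = 6 + 15 = 21)
m(c, g) = 1/51
((m(G, 15) + 760) + (168 + 377)) - 1*(-3607) = ((1/51 + 760) + (168 + 377)) - 1*(-3607) = (38761/51 + 545) + 3607 = 66556/51 + 3607 = 250513/51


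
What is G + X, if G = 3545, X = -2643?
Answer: 902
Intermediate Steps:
G + X = 3545 - 2643 = 902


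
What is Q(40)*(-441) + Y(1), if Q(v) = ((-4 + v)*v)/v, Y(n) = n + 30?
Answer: -15845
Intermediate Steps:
Y(n) = 30 + n
Q(v) = -4 + v (Q(v) = (v*(-4 + v))/v = -4 + v)
Q(40)*(-441) + Y(1) = (-4 + 40)*(-441) + (30 + 1) = 36*(-441) + 31 = -15876 + 31 = -15845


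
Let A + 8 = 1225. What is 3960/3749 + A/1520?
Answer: 10581733/5698480 ≈ 1.8569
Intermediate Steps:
A = 1217 (A = -8 + 1225 = 1217)
3960/3749 + A/1520 = 3960/3749 + 1217/1520 = 10581733/5698480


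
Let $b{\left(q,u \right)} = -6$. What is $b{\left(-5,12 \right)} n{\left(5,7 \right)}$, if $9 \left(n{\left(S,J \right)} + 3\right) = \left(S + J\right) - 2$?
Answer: $\frac{34}{3} \approx 11.333$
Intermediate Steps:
$n{\left(S,J \right)} = - \frac{29}{9} + \frac{J}{9} + \frac{S}{9}$ ($n{\left(S,J \right)} = -3 + \frac{\left(S + J\right) - 2}{9} = -3 + \frac{\left(J + S\right) - 2}{9} = -3 + \frac{-2 + J + S}{9} = -3 + \left(- \frac{2}{9} + \frac{J}{9} + \frac{S}{9}\right) = - \frac{29}{9} + \frac{J}{9} + \frac{S}{9}$)
$b{\left(-5,12 \right)} n{\left(5,7 \right)} = - 6 \left(- \frac{29}{9} + \frac{1}{9} \cdot 7 + \frac{1}{9} \cdot 5\right) = - 6 \left(- \frac{29}{9} + \frac{7}{9} + \frac{5}{9}\right) = \left(-6\right) \left(- \frac{17}{9}\right) = \frac{34}{3}$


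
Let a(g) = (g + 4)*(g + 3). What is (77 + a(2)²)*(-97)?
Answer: -94769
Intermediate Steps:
a(g) = (3 + g)*(4 + g) (a(g) = (4 + g)*(3 + g) = (3 + g)*(4 + g))
(77 + a(2)²)*(-97) = (77 + (12 + 2² + 7*2)²)*(-97) = (77 + (12 + 4 + 14)²)*(-97) = (77 + 30²)*(-97) = (77 + 900)*(-97) = 977*(-97) = -94769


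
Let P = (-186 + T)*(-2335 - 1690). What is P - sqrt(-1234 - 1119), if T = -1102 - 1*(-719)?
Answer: 2290225 - I*sqrt(2353) ≈ 2.2902e+6 - 48.508*I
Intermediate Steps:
T = -383 (T = -1102 + 719 = -383)
P = 2290225 (P = (-186 - 383)*(-2335 - 1690) = -569*(-4025) = 2290225)
P - sqrt(-1234 - 1119) = 2290225 - sqrt(-1234 - 1119) = 2290225 - sqrt(-2353) = 2290225 - I*sqrt(2353)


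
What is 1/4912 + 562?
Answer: 2760545/4912 ≈ 562.00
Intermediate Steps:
1/4912 + 562 = 2760545/4912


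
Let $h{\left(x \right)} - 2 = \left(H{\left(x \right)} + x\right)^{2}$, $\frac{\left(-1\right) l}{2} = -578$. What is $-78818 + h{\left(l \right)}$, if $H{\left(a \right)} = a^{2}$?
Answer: $1788884771248$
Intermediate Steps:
$l = 1156$ ($l = \left(-2\right) \left(-578\right) = 1156$)
$h{\left(x \right)} = 2 + \left(x + x^{2}\right)^{2}$ ($h{\left(x \right)} = 2 + \left(x^{2} + x\right)^{2} = 2 + \left(x + x^{2}\right)^{2}$)
$-78818 + h{\left(l \right)} = -78818 + \left(2 + 1156^{2} \left(1 + 1156\right)^{2}\right) = -78818 + \left(2 + 1336336 \cdot 1157^{2}\right) = -78818 + \left(2 + 1336336 \cdot 1338649\right) = -78818 + \left(2 + 1788884850064\right) = -78818 + 1788884850066 = 1788884771248$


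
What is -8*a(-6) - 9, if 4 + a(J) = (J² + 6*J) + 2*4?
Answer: -41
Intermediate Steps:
a(J) = 4 + J² + 6*J (a(J) = -4 + ((J² + 6*J) + 2*4) = -4 + ((J² + 6*J) + 8) = -4 + (8 + J² + 6*J) = 4 + J² + 6*J)
-8*a(-6) - 9 = -8*(4 + (-6)² + 6*(-6)) - 9 = -8*(4 + 36 - 36) - 9 = -8*4 - 9 = -32 - 9 = -41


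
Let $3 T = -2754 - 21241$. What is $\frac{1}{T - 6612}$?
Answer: $- \frac{3}{43831} \approx -6.8445 \cdot 10^{-5}$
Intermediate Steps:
$T = - \frac{23995}{3}$ ($T = \frac{-2754 - 21241}{3} = \frac{1}{3} \left(-23995\right) = - \frac{23995}{3} \approx -7998.3$)
$\frac{1}{T - 6612} = \frac{1}{- \frac{23995}{3} - 6612} = \frac{1}{- \frac{43831}{3}} = - \frac{3}{43831}$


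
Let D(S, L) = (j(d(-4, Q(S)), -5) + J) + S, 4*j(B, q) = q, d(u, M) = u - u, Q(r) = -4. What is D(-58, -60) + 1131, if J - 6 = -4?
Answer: 4295/4 ≈ 1073.8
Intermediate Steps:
d(u, M) = 0
j(B, q) = q/4
J = 2 (J = 6 - 4 = 2)
D(S, L) = ¾ + S (D(S, L) = ((¼)*(-5) + 2) + S = (-5/4 + 2) + S = ¾ + S)
D(-58, -60) + 1131 = (¾ - 58) + 1131 = -229/4 + 1131 = 4295/4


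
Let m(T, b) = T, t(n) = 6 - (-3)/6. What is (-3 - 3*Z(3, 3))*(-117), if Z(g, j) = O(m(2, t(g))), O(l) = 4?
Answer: 1755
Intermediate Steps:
t(n) = 13/2 (t(n) = 6 - (-3)/6 = 6 - 1*(-1/2) = 6 + 1/2 = 13/2)
Z(g, j) = 4
(-3 - 3*Z(3, 3))*(-117) = (-3 - 3*4)*(-117) = (-3 - 12)*(-117) = -15*(-117) = 1755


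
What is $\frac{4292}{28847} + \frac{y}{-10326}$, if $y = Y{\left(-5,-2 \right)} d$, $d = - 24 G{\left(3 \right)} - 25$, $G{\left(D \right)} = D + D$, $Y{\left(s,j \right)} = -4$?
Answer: $\frac{12409310}{148937061} \approx 0.083319$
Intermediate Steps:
$G{\left(D \right)} = 2 D$
$d = -169$ ($d = - 24 \cdot 2 \cdot 3 - 25 = \left(-24\right) 6 - 25 = -144 - 25 = -169$)
$y = 676$ ($y = \left(-4\right) \left(-169\right) = 676$)
$\frac{4292}{28847} + \frac{y}{-10326} = \frac{4292}{28847} + \frac{676}{-10326} = 4292 \cdot \frac{1}{28847} + 676 \left(- \frac{1}{10326}\right) = \frac{4292}{28847} - \frac{338}{5163} = \frac{12409310}{148937061}$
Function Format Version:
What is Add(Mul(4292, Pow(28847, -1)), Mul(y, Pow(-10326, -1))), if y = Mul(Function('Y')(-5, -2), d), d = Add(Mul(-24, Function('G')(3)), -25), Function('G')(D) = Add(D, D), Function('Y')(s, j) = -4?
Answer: Rational(12409310, 148937061) ≈ 0.083319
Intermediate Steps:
Function('G')(D) = Mul(2, D)
d = -169 (d = Add(Mul(-24, Mul(2, 3)), -25) = Add(Mul(-24, 6), -25) = Add(-144, -25) = -169)
y = 676 (y = Mul(-4, -169) = 676)
Add(Mul(4292, Pow(28847, -1)), Mul(y, Pow(-10326, -1))) = Add(Mul(4292, Pow(28847, -1)), Mul(676, Pow(-10326, -1))) = Add(Mul(4292, Rational(1, 28847)), Mul(676, Rational(-1, 10326))) = Add(Rational(4292, 28847), Rational(-338, 5163)) = Rational(12409310, 148937061)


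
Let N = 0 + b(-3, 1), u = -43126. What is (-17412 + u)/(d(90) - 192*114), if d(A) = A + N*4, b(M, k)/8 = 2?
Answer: 30269/10867 ≈ 2.7854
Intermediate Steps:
b(M, k) = 16 (b(M, k) = 8*2 = 16)
N = 16 (N = 0 + 16 = 16)
d(A) = 64 + A (d(A) = A + 16*4 = A + 64 = 64 + A)
(-17412 + u)/(d(90) - 192*114) = (-17412 - 43126)/((64 + 90) - 192*114) = -60538/(154 - 21888) = -60538/(-21734) = -60538*(-1/21734) = 30269/10867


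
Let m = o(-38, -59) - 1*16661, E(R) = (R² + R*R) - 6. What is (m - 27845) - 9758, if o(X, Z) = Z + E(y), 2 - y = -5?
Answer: -54231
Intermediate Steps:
y = 7 (y = 2 - 1*(-5) = 2 + 5 = 7)
E(R) = -6 + 2*R² (E(R) = (R² + R²) - 6 = 2*R² - 6 = -6 + 2*R²)
o(X, Z) = 92 + Z (o(X, Z) = Z + (-6 + 2*7²) = Z + (-6 + 2*49) = Z + (-6 + 98) = Z + 92 = 92 + Z)
m = -16628 (m = (92 - 59) - 1*16661 = 33 - 16661 = -16628)
(m - 27845) - 9758 = (-16628 - 27845) - 9758 = -44473 - 9758 = -54231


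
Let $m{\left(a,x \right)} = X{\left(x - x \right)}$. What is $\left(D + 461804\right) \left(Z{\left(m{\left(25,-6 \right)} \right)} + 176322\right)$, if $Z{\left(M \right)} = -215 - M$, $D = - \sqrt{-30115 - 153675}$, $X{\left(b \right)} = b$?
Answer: $81326917028 - 176107 i \sqrt{183790} \approx 8.1327 \cdot 10^{10} - 7.5498 \cdot 10^{7} i$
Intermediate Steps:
$m{\left(a,x \right)} = 0$ ($m{\left(a,x \right)} = x - x = 0$)
$D = - i \sqrt{183790}$ ($D = - \sqrt{-183790} = - i \sqrt{183790} \approx - 428.71 i$)
$\left(D + 461804\right) \left(Z{\left(m{\left(25,-6 \right)} \right)} + 176322\right) = \left(- i \sqrt{183790} + 461804\right) \left(\left(-215 - 0\right) + 176322\right) = \left(461804 - i \sqrt{183790}\right) \left(\left(-215 + 0\right) + 176322\right) = \left(461804 - i \sqrt{183790}\right) \left(-215 + 176322\right) = \left(461804 - i \sqrt{183790}\right) 176107 = 81326917028 - 176107 i \sqrt{183790}$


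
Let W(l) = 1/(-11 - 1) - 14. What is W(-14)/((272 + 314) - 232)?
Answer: -169/4248 ≈ -0.039783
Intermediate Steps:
W(l) = -169/12 (W(l) = 1/(-12) - 14 = -1/12 - 14 = -169/12)
W(-14)/((272 + 314) - 232) = -169/(12*((272 + 314) - 232)) = -169/(12*(586 - 232)) = -169/12/354 = -169/12*1/354 = -169/4248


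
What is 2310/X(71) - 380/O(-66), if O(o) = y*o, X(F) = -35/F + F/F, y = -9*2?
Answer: 2705975/594 ≈ 4555.5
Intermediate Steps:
y = -18
X(F) = 1 - 35/F (X(F) = -35/F + 1 = 1 - 35/F)
O(o) = -18*o
2310/X(71) - 380/O(-66) = 2310/(((-35 + 71)/71)) - 380/((-18*(-66))) = 2310/(((1/71)*36)) - 380/1188 = 2310/(36/71) - 380*1/1188 = 2310*(71/36) - 95/297 = 27335/6 - 95/297 = 2705975/594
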